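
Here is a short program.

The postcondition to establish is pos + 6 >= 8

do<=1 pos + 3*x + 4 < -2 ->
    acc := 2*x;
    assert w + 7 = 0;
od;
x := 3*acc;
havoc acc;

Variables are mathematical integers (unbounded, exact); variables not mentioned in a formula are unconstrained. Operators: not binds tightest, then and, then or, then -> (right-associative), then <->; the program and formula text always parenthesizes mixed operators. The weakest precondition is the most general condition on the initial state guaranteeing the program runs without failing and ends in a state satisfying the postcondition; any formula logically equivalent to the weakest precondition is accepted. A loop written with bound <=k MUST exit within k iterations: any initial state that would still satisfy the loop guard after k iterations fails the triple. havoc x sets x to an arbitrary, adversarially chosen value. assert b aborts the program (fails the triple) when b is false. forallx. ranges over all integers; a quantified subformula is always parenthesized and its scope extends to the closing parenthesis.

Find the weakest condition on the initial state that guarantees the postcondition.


Working backward. After the program, the postcondition pos + 6 >= 8 must hold; in canonical form it is pos >= 2.
Before havoc acc: pos >= 2
Before x := 3*acc: pos >= 2
Before the loop (bound <=1), unroll the exhaustion recursion (WP_0 = exit-now case; WP_j = one more guarded iteration, up to j = 1):
  WP_0: (not (pos + 3*x < -6)) and pos >= 2
  WP_1: (pos + 3*x < -6 -> (w = -7 and (not (pos + 3*x < -6)) and pos >= 2)) and ((not (pos + 3*x < -6)) -> pos >= 2)
So before the loop: (pos + 3*x < -6 -> (w = -7 and (not (pos + 3*x < -6)) and pos >= 2)) and ((not (pos + 3*x < -6)) -> pos >= 2)
Answer: WP = (pos + 3*x < -6 -> (w = -7 and (not (pos + 3*x < -6)) and pos >= 2)) and ((not (pos + 3*x < -6)) -> pos >= 2)


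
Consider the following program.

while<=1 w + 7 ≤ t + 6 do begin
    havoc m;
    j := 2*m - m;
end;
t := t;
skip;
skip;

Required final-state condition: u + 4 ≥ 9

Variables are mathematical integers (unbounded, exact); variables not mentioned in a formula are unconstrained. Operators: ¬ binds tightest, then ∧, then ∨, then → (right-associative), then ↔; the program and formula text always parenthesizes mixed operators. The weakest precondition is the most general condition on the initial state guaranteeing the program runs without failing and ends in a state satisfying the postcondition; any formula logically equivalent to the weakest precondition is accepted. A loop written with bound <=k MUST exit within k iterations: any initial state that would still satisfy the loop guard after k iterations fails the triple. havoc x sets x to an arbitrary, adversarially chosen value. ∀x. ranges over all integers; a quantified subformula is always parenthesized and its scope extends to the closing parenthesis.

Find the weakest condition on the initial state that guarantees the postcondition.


Working backward. After the program, the postcondition u + 4 ≥ 9 must hold; in canonical form it is u ≥ 5.
Before skip: u ≥ 5
Before skip: u ≥ 5
Before t := t: u ≥ 5
Before the loop (bound <=1), unroll the exhaustion recursion (WP_0 = exit-now case; WP_j = one more guarded iteration, up to j = 1):
  WP_0: (¬(w ≤ t - 1)) ∧ u ≥ 5
  WP_1: (w ≤ t - 1 → ((¬(w ≤ t - 1)) ∧ u ≥ 5)) ∧ ((¬(w ≤ t - 1)) → u ≥ 5)
So before the loop: (w ≤ t - 1 → ((¬(w ≤ t - 1)) ∧ u ≥ 5)) ∧ ((¬(w ≤ t - 1)) → u ≥ 5)
Answer: WP = (w ≤ t - 1 → ((¬(w ≤ t - 1)) ∧ u ≥ 5)) ∧ ((¬(w ≤ t - 1)) → u ≥ 5)


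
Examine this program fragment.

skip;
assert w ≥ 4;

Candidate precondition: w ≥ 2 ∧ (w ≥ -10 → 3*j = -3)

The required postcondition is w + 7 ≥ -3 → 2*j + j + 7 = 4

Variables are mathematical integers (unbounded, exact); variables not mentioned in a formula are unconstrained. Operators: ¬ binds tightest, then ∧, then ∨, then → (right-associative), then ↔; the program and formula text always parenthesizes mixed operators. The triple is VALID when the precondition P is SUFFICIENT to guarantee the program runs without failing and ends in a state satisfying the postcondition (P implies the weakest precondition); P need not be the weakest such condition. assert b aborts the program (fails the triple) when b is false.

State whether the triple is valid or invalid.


Working backward. After the program, the postcondition w + 7 ≥ -3 → 2*j + j + 7 = 4 must hold; in canonical form it is w ≥ -10 → 3*j = -3.
Before assert w ≥ 4: w ≥ 4 ∧ (w ≥ -10 → 3*j = -3)
Before skip: w ≥ 4 ∧ (w ≥ -10 → 3*j = -3)
The weakest precondition is w ≥ 4 ∧ (w ≥ -10 → 3*j = -3).
Check whether w ≥ 2 ∧ (w ≥ -10 → 3*j = -3) implies it.
Countermodel: at the initial state j = -1, w = 2, the precondition holds but the weakest precondition fails.
Answer: invalid


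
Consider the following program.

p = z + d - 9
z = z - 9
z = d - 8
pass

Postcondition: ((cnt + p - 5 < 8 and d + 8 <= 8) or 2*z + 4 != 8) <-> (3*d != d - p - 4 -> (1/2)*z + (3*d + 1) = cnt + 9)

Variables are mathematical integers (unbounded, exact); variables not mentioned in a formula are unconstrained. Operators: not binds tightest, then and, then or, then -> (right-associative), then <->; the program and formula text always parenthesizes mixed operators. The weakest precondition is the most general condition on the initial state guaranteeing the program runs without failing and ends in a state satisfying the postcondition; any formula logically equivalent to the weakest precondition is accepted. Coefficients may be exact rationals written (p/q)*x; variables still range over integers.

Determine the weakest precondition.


Working backward. After the program, the postcondition ((cnt + p - 5 < 8 and d + 8 <= 8) or 2*z + 4 != 8) <-> (3*d != d - p - 4 -> (1/2)*z + (3*d + 1) = cnt + 9) must hold; in canonical form it is ((cnt + p < 13 and d <= 0) or 2*z != 4) <-> (2*d + p != -4 -> 3*d + (1/2)*z = cnt + 8).
Before skip: ((cnt + p < 13 and d <= 0) or 2*z != 4) <-> (2*d + p != -4 -> 3*d + (1/2)*z = cnt + 8)
Before z := d - 8: ((cnt + p < 13 and d <= 0) or 2*d != 20) <-> (2*d + p != -4 -> (7/2)*d = cnt + 12)
Before z := z - 9: ((cnt + p < 13 and d <= 0) or 2*d != 20) <-> (2*d + p != -4 -> (7/2)*d = cnt + 12)
Before p := z + d - 9: ((cnt + d + z < 22 and d <= 0) or 2*d != 20) <-> (3*d + z != 5 -> (7/2)*d = cnt + 12)
Answer: WP = ((cnt + d + z < 22 and d <= 0) or 2*d != 20) <-> (3*d + z != 5 -> (7/2)*d = cnt + 12)


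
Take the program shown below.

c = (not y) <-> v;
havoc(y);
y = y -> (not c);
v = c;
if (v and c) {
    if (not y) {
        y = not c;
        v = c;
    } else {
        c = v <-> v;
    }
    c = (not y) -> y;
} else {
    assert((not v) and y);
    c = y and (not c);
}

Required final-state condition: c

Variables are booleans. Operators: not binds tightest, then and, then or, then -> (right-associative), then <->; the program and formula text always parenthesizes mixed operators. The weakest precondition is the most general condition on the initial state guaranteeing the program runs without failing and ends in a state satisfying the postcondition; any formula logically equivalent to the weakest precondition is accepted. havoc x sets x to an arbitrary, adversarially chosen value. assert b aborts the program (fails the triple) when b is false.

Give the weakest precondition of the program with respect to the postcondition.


Working backward. After the program, c must hold.
Then branch requires ((not y) -> (c -> (not c))) and (y -> ((not y) -> y)); else branch requires (not v) and y and (not c).
Before the if: ((v and c) -> (((not y) -> (c -> (not c))) and (y -> ((not y) -> y)))) and ((not (v and c)) -> ((not v) and y and (not c)))
Before v := c: (c -> (((not y) -> (c -> (not c))) and (y -> ((not y) -> y)))) and ((not c) -> ((not c) and y))
Before y := y -> (not c): (c -> (((not (y -> (not c))) -> (c -> (not c))) and ((y -> (not c)) -> ((not (y -> (not c))) -> (y -> (not c)))))) and ((not c) -> ((not c) and (y -> (not c))))
Before havoc y: c -> ((c -> (c -> (not c))) and ((not c) -> (c -> (not c))))
Before c := (not y) <-> v: ((not y) <-> v) -> ((((not y) <-> v) -> (((not y) <-> v) -> (not ((not y) <-> v)))) and ((not ((not y) <-> v)) -> (((not y) <-> v) -> (not ((not y) <-> v)))))
Answer: WP = ((not y) <-> v) -> ((((not y) <-> v) -> (((not y) <-> v) -> (not ((not y) <-> v)))) and ((not ((not y) <-> v)) -> (((not y) <-> v) -> (not ((not y) <-> v)))))


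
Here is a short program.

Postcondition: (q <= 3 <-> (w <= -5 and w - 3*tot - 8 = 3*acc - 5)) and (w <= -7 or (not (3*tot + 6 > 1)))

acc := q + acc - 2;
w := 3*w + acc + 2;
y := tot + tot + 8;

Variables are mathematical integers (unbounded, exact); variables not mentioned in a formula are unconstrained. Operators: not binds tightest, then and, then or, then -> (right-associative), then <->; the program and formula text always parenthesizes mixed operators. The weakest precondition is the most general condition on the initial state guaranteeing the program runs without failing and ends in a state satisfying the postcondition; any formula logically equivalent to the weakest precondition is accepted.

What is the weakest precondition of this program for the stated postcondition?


Working backward. After the program, the postcondition (q <= 3 <-> (w <= -5 and w - 3*tot - 8 = 3*acc - 5)) and (w <= -7 or (not (3*tot + 6 > 1))) must hold; in canonical form it is (q <= 3 <-> (w <= -5 and w = 3*acc + 3*tot + 3)) and (w <= -7 or (not (3*tot > -5))).
Before y := tot + tot + 8: (q <= 3 <-> (w <= -5 and w = 3*acc + 3*tot + 3)) and (w <= -7 or (not (3*tot > -5)))
Before w := 3*w + acc + 2: (q <= 3 <-> (acc + 3*w <= -7 and 3*w = 2*acc + 3*tot + 1)) and (acc + 3*w <= -9 or (not (3*tot > -5)))
Before acc := q + acc - 2: (q <= 3 <-> (acc + q + 3*w <= -5 and 3*w = 2*acc + 2*q + 3*tot - 3)) and (acc + q + 3*w <= -7 or (not (3*tot > -5)))
Answer: WP = (q <= 3 <-> (acc + q + 3*w <= -5 and 3*w = 2*acc + 2*q + 3*tot - 3)) and (acc + q + 3*w <= -7 or (not (3*tot > -5)))


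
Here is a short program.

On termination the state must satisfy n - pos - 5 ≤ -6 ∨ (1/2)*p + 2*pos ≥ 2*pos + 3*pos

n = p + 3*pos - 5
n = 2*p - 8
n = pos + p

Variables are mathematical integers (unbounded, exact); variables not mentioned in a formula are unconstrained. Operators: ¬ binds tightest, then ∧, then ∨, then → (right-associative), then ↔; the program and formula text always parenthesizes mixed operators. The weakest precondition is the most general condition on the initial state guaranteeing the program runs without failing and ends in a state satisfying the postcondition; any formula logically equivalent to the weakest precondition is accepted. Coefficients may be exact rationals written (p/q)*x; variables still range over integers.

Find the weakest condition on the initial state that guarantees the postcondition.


Working backward. After the program, the postcondition n - pos - 5 ≤ -6 ∨ (1/2)*p + 2*pos ≥ 2*pos + 3*pos must hold; in canonical form it is n ≤ pos - 1 ∨ (1/2)*p ≥ 3*pos.
Before n := pos + p: p ≤ -1 ∨ (1/2)*p ≥ 3*pos
Before n := 2*p - 8: p ≤ -1 ∨ (1/2)*p ≥ 3*pos
Before n := p + 3*pos - 5: p ≤ -1 ∨ (1/2)*p ≥ 3*pos
Answer: WP = p ≤ -1 ∨ (1/2)*p ≥ 3*pos


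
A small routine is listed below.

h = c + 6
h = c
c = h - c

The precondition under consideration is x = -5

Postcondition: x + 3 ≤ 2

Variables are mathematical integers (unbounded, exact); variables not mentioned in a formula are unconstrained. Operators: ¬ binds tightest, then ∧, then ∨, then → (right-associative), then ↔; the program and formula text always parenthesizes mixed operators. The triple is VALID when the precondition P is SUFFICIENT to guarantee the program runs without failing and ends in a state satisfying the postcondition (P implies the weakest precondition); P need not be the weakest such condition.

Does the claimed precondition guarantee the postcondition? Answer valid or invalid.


Working backward. After the program, the postcondition x + 3 ≤ 2 must hold; in canonical form it is x ≤ -1.
Before c := h - c: x ≤ -1
Before h := c: x ≤ -1
Before h := c + 6: x ≤ -1
The weakest precondition is x ≤ -1.
Check whether x = -5 implies it.
Every state satisfying the precondition satisfies the weakest precondition: the implication holds.
Answer: valid


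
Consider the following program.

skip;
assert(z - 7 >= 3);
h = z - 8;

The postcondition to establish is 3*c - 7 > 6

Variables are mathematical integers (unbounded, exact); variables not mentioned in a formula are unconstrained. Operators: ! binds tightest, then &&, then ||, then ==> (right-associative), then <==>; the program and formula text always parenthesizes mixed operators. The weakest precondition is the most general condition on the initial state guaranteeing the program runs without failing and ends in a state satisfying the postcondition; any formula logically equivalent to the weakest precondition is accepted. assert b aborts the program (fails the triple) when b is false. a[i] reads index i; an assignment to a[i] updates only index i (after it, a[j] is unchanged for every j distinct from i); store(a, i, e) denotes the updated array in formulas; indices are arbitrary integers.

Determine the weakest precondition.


Working backward. After the program, the postcondition 3*c - 7 > 6 must hold; in canonical form it is 3*c > 13.
Before h := z - 8: 3*c > 13
Before assert z - 7 >= 3: z >= 10 && 3*c > 13
Before skip: z >= 10 && 3*c > 13
Answer: WP = z >= 10 && 3*c > 13


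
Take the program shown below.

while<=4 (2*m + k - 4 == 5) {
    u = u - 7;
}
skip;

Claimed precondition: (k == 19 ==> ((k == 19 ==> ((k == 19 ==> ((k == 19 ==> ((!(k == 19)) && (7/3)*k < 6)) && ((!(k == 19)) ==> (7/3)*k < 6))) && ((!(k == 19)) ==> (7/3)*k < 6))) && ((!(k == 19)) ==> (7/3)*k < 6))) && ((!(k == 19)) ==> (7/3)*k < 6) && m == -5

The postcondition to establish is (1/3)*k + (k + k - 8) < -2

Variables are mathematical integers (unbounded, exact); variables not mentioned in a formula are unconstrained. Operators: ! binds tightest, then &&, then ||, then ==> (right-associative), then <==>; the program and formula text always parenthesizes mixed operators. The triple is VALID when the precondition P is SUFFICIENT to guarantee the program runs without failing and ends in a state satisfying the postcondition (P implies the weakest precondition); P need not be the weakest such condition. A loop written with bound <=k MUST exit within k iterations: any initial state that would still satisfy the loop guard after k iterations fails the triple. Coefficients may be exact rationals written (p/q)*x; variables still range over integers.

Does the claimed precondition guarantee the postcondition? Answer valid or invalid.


Working backward. After the program, the postcondition (1/3)*k + (k + k - 8) < -2 must hold; in canonical form it is (7/3)*k < 6.
Before skip: (7/3)*k < 6
Before the loop (bound <=4), unroll the exhaustion recursion (WP_0 = exit-now case; WP_j = one more guarded iteration, up to j = 4):
  WP_0: (!(k + 2*m == 9)) && (7/3)*k < 6
  WP_1: (k + 2*m == 9 ==> ((!(k + 2*m == 9)) && (7/3)*k < 6)) && ((!(k + 2*m == 9)) ==> (7/3)*k < 6)
  WP_2: (k + 2*m == 9 ==> ((k + 2*m == 9 ==> ((!(k + 2*m == 9)) && (7/3)*k < 6)) && ((!(k + 2*m == 9)) ==> (7/3)*k < 6))) && ((!(k + 2*m == 9)) ==> (7/3)*k < 6)
  WP_3: (k + 2*m == 9 ==> ((k + 2*m == 9 ==> ((k + 2*m == 9 ==> ((!(k + 2*m == 9)) && (7/3)*k < 6)) && ((!(k + 2*m == 9)) ==> (7/3)*k < 6))) && ((!(k + 2*m == 9)) ==> (7/3)*k < 6))) && ((!(k + 2*m == 9)) ==> (7/3)*k < 6)
  WP_4: (k + 2*m == 9 ==> ((k + 2*m == 9 ==> ((k + 2*m == 9 ==> ((k + 2*m == 9 ==> ((!(k + 2*m == 9)) && (7/3)*k < 6)) && ((!(k + 2*m == 9)) ==> (7/3)*k < 6))) && ((!(k + 2*m == 9)) ==> (7/3)*k < 6))) && ((!(k + 2*m == 9)) ==> (7/3)*k < 6))) && ((!(k + 2*m == 9)) ==> (7/3)*k < 6)
So before the loop: (k + 2*m == 9 ==> ((k + 2*m == 9 ==> ((k + 2*m == 9 ==> ((k + 2*m == 9 ==> ((!(k + 2*m == 9)) && (7/3)*k < 6)) && ((!(k + 2*m == 9)) ==> (7/3)*k < 6))) && ((!(k + 2*m == 9)) ==> (7/3)*k < 6))) && ((!(k + 2*m == 9)) ==> (7/3)*k < 6))) && ((!(k + 2*m == 9)) ==> (7/3)*k < 6)
The weakest precondition is (k + 2*m == 9 ==> ((k + 2*m == 9 ==> ((k + 2*m == 9 ==> ((k + 2*m == 9 ==> ((!(k + 2*m == 9)) && (7/3)*k < 6)) && ((!(k + 2*m == 9)) ==> (7/3)*k < 6))) && ((!(k + 2*m == 9)) ==> (7/3)*k < 6))) && ((!(k + 2*m == 9)) ==> (7/3)*k < 6))) && ((!(k + 2*m == 9)) ==> (7/3)*k < 6).
Check whether (k == 19 ==> ((k == 19 ==> ((k == 19 ==> ((k == 19 ==> ((!(k == 19)) && (7/3)*k < 6)) && ((!(k == 19)) ==> (7/3)*k < 6))) && ((!(k == 19)) ==> (7/3)*k < 6))) && ((!(k == 19)) ==> (7/3)*k < 6))) && ((!(k == 19)) ==> (7/3)*k < 6) && m == -5 implies it.
Every state satisfying the precondition satisfies the weakest precondition: the implication holds.
Answer: valid


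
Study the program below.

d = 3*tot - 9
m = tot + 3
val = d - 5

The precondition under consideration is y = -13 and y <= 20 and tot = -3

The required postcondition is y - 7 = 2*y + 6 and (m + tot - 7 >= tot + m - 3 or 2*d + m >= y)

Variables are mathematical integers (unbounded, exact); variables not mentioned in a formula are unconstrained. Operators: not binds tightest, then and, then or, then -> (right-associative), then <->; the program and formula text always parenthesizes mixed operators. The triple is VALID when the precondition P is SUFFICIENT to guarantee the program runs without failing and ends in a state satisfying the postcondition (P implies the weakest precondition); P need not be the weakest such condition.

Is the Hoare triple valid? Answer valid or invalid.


Working backward. After the program, the postcondition y - 7 = 2*y + 6 and (m + tot - 7 >= tot + m - 3 or 2*d + m >= y) must hold; in canonical form it is y = -13 and 2*d + m >= y.
Before val := d - 5: y = -13 and 2*d + m >= y
Before m := tot + 3: y = -13 and 2*d + tot >= y - 3
Before d := 3*tot - 9: y = -13 and 7*tot >= y + 15
The weakest precondition is y = -13 and 7*tot >= y + 15.
Check whether y = -13 and y <= 20 and tot = -3 implies it.
Countermodel: at the initial state tot = -3, y = -13, the precondition holds but the weakest precondition fails.
Answer: invalid


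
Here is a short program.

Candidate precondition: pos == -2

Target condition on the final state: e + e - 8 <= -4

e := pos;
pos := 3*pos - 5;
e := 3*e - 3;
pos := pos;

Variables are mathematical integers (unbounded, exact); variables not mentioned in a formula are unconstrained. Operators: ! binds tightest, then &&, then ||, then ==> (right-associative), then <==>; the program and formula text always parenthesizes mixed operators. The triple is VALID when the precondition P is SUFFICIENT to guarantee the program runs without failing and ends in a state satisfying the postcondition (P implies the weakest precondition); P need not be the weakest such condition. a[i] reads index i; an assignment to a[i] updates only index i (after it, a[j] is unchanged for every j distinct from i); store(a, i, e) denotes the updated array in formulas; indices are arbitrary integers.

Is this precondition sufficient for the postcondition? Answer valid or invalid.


Working backward. After the program, the postcondition e + e - 8 <= -4 must hold; in canonical form it is 2*e <= 4.
Before pos := pos: 2*e <= 4
Before e := 3*e - 3: 6*e <= 10
Before pos := 3*pos - 5: 6*e <= 10
Before e := pos: 6*pos <= 10
The weakest precondition is 6*pos <= 10.
Check whether pos == -2 implies it.
Every state satisfying the precondition satisfies the weakest precondition: the implication holds.
Answer: valid


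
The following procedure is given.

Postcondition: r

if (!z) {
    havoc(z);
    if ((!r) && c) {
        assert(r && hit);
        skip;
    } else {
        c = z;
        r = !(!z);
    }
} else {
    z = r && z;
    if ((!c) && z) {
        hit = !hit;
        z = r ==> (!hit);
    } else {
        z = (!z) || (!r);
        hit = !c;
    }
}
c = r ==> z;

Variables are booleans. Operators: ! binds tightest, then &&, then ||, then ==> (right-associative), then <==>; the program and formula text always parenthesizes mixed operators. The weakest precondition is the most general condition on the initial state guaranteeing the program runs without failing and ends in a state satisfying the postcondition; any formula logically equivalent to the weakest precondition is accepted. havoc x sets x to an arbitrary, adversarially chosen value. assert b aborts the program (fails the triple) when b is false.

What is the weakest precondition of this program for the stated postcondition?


Working backward. After the program, r must hold.
Before c := r ==> z: r
Then branch requires (((!r) && c) ==> (r && hit)) && (!r) && c; else branch requires (((!c) && r && z) ==> r) && ((!((!c) && r && z)) ==> r).
Before the if: ((!z) ==> ((((!r) && c) ==> (r && hit)) && (!r) && c)) && (z ==> ((((!c) && r && z) ==> r) && ((!((!c) && r && z)) ==> r)))
Answer: WP = ((!z) ==> ((((!r) && c) ==> (r && hit)) && (!r) && c)) && (z ==> ((((!c) && r && z) ==> r) && ((!((!c) && r && z)) ==> r)))


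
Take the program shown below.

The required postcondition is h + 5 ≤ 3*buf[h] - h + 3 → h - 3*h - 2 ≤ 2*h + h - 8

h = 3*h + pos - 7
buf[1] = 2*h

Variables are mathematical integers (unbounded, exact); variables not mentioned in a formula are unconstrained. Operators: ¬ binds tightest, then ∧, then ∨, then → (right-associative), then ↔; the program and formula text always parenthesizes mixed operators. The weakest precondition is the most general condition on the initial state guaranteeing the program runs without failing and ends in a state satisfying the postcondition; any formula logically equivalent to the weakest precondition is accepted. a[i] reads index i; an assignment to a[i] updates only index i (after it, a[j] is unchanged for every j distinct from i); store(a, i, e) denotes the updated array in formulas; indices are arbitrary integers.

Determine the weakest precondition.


Working backward. After the program, the postcondition h + 5 ≤ 3*buf[h] - h + 3 → h - 3*h - 2 ≤ 2*h + h - 8 must hold; in canonical form it is 2*h ≤ 3*buf[h] - 2 → 5*h ≥ 6.
Before buf[1] := 2*h: 2*h ≤ 3*store(buf, 1, 2*h)[h] - 2 → 5*h ≥ 6
Before h := 3*h + pos - 7: 6*h + 2*pos ≤ 3*store(buf, 1, 6*h + 2*pos - 14)[3*h + pos - 7] + 12 → 15*h + 5*pos ≥ 41
Answer: WP = 6*h + 2*pos ≤ 3*store(buf, 1, 6*h + 2*pos - 14)[3*h + pos - 7] + 12 → 15*h + 5*pos ≥ 41


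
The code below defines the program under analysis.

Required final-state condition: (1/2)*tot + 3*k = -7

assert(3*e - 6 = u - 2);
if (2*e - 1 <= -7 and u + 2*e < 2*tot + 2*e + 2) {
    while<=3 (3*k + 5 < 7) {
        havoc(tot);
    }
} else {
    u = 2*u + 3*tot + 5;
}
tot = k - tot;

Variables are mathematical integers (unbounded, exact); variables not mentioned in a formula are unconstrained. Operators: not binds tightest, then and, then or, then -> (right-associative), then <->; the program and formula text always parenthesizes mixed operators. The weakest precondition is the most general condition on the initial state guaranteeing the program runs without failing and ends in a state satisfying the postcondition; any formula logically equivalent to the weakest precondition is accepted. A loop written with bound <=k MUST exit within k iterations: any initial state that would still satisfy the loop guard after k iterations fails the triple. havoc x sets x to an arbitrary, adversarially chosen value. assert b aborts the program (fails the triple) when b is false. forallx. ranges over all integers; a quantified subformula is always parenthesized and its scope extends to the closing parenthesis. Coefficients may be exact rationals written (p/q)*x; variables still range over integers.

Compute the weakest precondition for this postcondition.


Working backward. After the program, the postcondition (1/2)*tot + 3*k = -7 must hold; in canonical form it is 3*k + (1/2)*tot = -7.
Before tot := k - tot: (7/2)*k = (1/2)*tot - 7
Then branch requires (3*k < 2 -> (forall tot_3. ((3*k < 2 -> (forall tot_2. ((3*k < 2 -> (forall tot_1. ((not (3*k < 2)) and (7/2)*k = (1/2)*tot_1 - 7))) and ((not (3*k < 2)) -> (7/2)*k = (1/2)*tot_2 - 7)))) and ((not (3*k < 2)) -> (7/2)*k = (1/2)*tot_3 - 7)))) and ((not (3*k < 2)) -> (7/2)*k = (1/2)*tot - 7); else branch requires (7/2)*k = (1/2)*tot - 7.
Before the if: ((2*e <= -6 and u < 2*tot + 2) -> ((3*k < 2 -> (forall tot_3. ((3*k < 2 -> (forall tot_2. ((3*k < 2 -> (forall tot_1. ((not (3*k < 2)) and (7/2)*k = (1/2)*tot_1 - 7))) and ((not (3*k < 2)) -> (7/2)*k = (1/2)*tot_2 - 7)))) and ((not (3*k < 2)) -> (7/2)*k = (1/2)*tot_3 - 7)))) and ((not (3*k < 2)) -> (7/2)*k = (1/2)*tot - 7))) and ((not (2*e <= -6 and u < 2*tot + 2)) -> (7/2)*k = (1/2)*tot - 7)
Before assert 3*e - 6 = u - 2: 3*e = u + 4 and ((2*e <= -6 and u < 2*tot + 2) -> ((3*k < 2 -> (forall tot_3. ((3*k < 2 -> (forall tot_2. ((3*k < 2 -> (forall tot_1. ((not (3*k < 2)) and (7/2)*k = (1/2)*tot_1 - 7))) and ((not (3*k < 2)) -> (7/2)*k = (1/2)*tot_2 - 7)))) and ((not (3*k < 2)) -> (7/2)*k = (1/2)*tot_3 - 7)))) and ((not (3*k < 2)) -> (7/2)*k = (1/2)*tot - 7))) and ((not (2*e <= -6 and u < 2*tot + 2)) -> (7/2)*k = (1/2)*tot - 7)
Answer: WP = 3*e = u + 4 and ((2*e <= -6 and u < 2*tot + 2) -> ((3*k < 2 -> (forall tot_3. ((3*k < 2 -> (forall tot_2. ((3*k < 2 -> (forall tot_1. ((not (3*k < 2)) and (7/2)*k = (1/2)*tot_1 - 7))) and ((not (3*k < 2)) -> (7/2)*k = (1/2)*tot_2 - 7)))) and ((not (3*k < 2)) -> (7/2)*k = (1/2)*tot_3 - 7)))) and ((not (3*k < 2)) -> (7/2)*k = (1/2)*tot - 7))) and ((not (2*e <= -6 and u < 2*tot + 2)) -> (7/2)*k = (1/2)*tot - 7)


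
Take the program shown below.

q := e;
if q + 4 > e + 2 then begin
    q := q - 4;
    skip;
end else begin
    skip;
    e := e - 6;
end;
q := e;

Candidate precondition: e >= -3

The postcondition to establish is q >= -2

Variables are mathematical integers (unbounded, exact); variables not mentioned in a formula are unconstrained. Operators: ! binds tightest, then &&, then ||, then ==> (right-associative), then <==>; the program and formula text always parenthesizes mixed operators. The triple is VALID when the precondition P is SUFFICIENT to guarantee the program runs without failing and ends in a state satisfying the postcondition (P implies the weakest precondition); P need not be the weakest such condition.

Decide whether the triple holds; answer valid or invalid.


Working backward. After the program, q >= -2 must hold.
Before q := e: e >= -2
Then branch requires e >= -2; else branch requires e >= 4.
Before the if: (q > e - 2 ==> e >= -2) && ((!(q > e - 2)) ==> e >= 4)
Before q := e: e >= -2
The weakest precondition is e >= -2.
Check whether e >= -3 implies it.
Countermodel: at the initial state e = -3, the precondition holds but the weakest precondition fails.
Answer: invalid


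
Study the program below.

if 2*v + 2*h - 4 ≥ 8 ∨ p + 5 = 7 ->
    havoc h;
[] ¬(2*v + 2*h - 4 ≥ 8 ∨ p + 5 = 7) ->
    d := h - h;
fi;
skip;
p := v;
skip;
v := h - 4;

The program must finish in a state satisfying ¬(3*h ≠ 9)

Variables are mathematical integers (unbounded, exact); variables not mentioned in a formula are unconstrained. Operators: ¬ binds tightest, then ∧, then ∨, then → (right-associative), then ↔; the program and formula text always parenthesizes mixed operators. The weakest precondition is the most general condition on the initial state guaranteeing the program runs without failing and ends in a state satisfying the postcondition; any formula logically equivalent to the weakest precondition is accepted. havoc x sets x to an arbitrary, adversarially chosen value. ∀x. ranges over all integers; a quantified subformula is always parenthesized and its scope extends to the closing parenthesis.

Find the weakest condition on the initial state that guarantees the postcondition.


Working backward. After the program, ¬(3*h ≠ 9) must hold.
Before v := h - 4: ¬(3*h ≠ 9)
Before skip: ¬(3*h ≠ 9)
Before p := v: ¬(3*h ≠ 9)
Before skip: ¬(3*h ≠ 9)
Then branch requires ∀h_1. (¬(3*h_1 ≠ 9)); else branch requires ¬(3*h ≠ 9).
Before the if: ((2*h + 2*v ≥ 12 ∨ p = 2) → (∀h_1. (¬(3*h_1 ≠ 9)))) ∧ ((¬(2*h + 2*v ≥ 12 ∨ p = 2)) → (¬(3*h ≠ 9)))
Answer: WP = ((2*h + 2*v ≥ 12 ∨ p = 2) → (∀h_1. (¬(3*h_1 ≠ 9)))) ∧ ((¬(2*h + 2*v ≥ 12 ∨ p = 2)) → (¬(3*h ≠ 9)))


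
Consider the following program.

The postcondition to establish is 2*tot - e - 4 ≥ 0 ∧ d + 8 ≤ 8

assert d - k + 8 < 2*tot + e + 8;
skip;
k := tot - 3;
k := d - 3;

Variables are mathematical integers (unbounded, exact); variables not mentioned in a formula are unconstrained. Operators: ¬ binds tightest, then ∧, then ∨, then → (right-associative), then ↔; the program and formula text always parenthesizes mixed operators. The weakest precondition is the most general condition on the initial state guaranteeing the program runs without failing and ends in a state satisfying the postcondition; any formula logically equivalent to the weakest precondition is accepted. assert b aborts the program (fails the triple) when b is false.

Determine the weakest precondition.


Working backward. After the program, the postcondition 2*tot - e - 4 ≥ 0 ∧ d + 8 ≤ 8 must hold; in canonical form it is 2*tot ≥ e + 4 ∧ d ≤ 0.
Before k := d - 3: 2*tot ≥ e + 4 ∧ d ≤ 0
Before k := tot - 3: 2*tot ≥ e + 4 ∧ d ≤ 0
Before skip: 2*tot ≥ e + 4 ∧ d ≤ 0
Before assert d - k + 8 < 2*tot + e + 8: d < e + k + 2*tot ∧ 2*tot ≥ e + 4 ∧ d ≤ 0
Answer: WP = d < e + k + 2*tot ∧ 2*tot ≥ e + 4 ∧ d ≤ 0


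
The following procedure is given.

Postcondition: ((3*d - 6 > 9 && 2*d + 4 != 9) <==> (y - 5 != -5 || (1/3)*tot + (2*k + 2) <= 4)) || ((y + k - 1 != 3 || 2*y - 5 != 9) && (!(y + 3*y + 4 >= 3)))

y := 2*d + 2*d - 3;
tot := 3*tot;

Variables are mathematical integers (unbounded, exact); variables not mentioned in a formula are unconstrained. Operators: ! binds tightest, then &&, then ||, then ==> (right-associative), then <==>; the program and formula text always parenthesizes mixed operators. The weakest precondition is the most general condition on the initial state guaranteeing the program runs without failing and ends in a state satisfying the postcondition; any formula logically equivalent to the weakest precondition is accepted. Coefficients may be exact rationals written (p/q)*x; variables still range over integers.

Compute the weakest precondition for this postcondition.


Working backward. After the program, the postcondition ((3*d - 6 > 9 && 2*d + 4 != 9) <==> (y - 5 != -5 || (1/3)*tot + (2*k + 2) <= 4)) || ((y + k - 1 != 3 || 2*y - 5 != 9) && (!(y + 3*y + 4 >= 3))) must hold; in canonical form it is ((3*d > 15 && 2*d != 5) <==> (y != 0 || 2*k + (1/3)*tot <= 2)) || ((k + y != 4 || 2*y != 14) && (!(4*y >= -1))).
Before tot := 3*tot: ((3*d > 15 && 2*d != 5) <==> (y != 0 || 2*k + tot <= 2)) || ((k + y != 4 || 2*y != 14) && (!(4*y >= -1)))
Before y := 2*d + 2*d - 3: ((3*d > 15 && 2*d != 5) <==> (4*d != 3 || 2*k + tot <= 2)) || ((4*d + k != 7 || 8*d != 20) && (!(16*d >= 11)))
Answer: WP = ((3*d > 15 && 2*d != 5) <==> (4*d != 3 || 2*k + tot <= 2)) || ((4*d + k != 7 || 8*d != 20) && (!(16*d >= 11)))


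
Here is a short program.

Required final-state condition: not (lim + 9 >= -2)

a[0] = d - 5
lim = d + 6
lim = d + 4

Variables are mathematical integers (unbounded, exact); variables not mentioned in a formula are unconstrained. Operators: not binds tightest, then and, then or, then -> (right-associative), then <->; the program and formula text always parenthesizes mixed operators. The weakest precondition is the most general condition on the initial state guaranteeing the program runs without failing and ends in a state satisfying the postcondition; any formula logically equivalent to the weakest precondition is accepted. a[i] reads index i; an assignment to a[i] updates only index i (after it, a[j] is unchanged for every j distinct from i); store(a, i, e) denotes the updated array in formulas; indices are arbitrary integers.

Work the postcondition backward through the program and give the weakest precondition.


Working backward. After the program, the postcondition not (lim + 9 >= -2) must hold; in canonical form it is not (lim >= -11).
Before lim := d + 4: not (d >= -15)
Before lim := d + 6: not (d >= -15)
Before a[0] := d - 5: not (d >= -15)
Answer: WP = not (d >= -15)


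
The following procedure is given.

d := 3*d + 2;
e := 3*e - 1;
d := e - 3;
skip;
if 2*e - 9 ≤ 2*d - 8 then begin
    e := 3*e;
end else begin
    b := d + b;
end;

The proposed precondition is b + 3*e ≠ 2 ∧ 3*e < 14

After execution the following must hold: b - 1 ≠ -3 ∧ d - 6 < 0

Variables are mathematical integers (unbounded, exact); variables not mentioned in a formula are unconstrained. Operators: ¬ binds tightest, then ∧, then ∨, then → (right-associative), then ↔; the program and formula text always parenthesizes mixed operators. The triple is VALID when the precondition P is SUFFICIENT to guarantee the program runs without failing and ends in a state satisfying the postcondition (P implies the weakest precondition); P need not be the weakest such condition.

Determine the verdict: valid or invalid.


Working backward. After the program, the postcondition b - 1 ≠ -3 ∧ d - 6 < 0 must hold; in canonical form it is b ≠ -2 ∧ d < 6.
Then branch requires b ≠ -2 ∧ d < 6; else branch requires b + d ≠ -2 ∧ d < 6.
Before the if: (2*e ≤ 2*d + 1 → (b ≠ -2 ∧ d < 6)) ∧ ((¬(2*e ≤ 2*d + 1)) → (b + d ≠ -2 ∧ d < 6))
Before skip: (2*e ≤ 2*d + 1 → (b ≠ -2 ∧ d < 6)) ∧ ((¬(2*e ≤ 2*d + 1)) → (b + d ≠ -2 ∧ d < 6))
Before d := e - 3: b + e ≠ 1 ∧ e < 9
Before e := 3*e - 1: b + 3*e ≠ 2 ∧ 3*e < 10
Before d := 3*d + 2: b + 3*e ≠ 2 ∧ 3*e < 10
The weakest precondition is b + 3*e ≠ 2 ∧ 3*e < 10.
Check whether b + 3*e ≠ 2 ∧ 3*e < 14 implies it.
Countermodel: at the initial state b = -9, e = 4, the precondition holds but the weakest precondition fails.
Answer: invalid


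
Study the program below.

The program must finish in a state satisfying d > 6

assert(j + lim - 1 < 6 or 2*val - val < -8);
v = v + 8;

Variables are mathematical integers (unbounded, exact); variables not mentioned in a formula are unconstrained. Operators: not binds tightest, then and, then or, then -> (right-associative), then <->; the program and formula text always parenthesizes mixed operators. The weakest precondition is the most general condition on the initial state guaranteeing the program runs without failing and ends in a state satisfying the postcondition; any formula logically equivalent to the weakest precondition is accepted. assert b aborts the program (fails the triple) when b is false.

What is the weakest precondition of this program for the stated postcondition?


Working backward. After the program, d > 6 must hold.
Before v := v + 8: d > 6
Before assert j + lim - 1 < 6 or 2*val - val < -8: (j + lim < 7 or val < -8) and d > 6
Answer: WP = (j + lim < 7 or val < -8) and d > 6


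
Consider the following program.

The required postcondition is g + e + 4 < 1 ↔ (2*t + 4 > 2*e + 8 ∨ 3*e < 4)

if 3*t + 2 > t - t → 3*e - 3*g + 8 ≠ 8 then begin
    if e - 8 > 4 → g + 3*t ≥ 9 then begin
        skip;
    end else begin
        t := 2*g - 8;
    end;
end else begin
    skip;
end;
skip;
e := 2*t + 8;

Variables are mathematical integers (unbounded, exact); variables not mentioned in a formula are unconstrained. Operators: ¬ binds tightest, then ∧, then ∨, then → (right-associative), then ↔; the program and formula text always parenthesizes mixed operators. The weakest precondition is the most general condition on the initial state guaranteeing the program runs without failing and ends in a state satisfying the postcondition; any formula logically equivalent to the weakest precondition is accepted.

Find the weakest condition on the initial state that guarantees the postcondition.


Working backward. After the program, the postcondition g + e + 4 < 1 ↔ (2*t + 4 > 2*e + 8 ∨ 3*e < 4) must hold; in canonical form it is e + g < -3 ↔ (2*t > 2*e + 4 ∨ 3*e < 4).
Before e := 2*t + 8: g + 2*t < -11 ↔ (2*t < -20 ∨ 6*t < -20)
Before skip: g + 2*t < -11 ↔ (2*t < -20 ∨ 6*t < -20)
Then branch requires ((e > 12 → g + 3*t ≥ 9) → (g + 2*t < -11 ↔ (2*t < -20 ∨ 6*t < -20))) ∧ ((¬(e > 12 → g + 3*t ≥ 9)) → (5*g < 5 ↔ (4*g < -4 ∨ 12*g < 28))); else branch requires g + 2*t < -11 ↔ (2*t < -20 ∨ 6*t < -20).
Before the if: ((3*t > -2 → 3*e ≠ 3*g) → (((e > 12 → g + 3*t ≥ 9) → (g + 2*t < -11 ↔ (2*t < -20 ∨ 6*t < -20))) ∧ ((¬(e > 12 → g + 3*t ≥ 9)) → (5*g < 5 ↔ (4*g < -4 ∨ 12*g < 28))))) ∧ ((¬(3*t > -2 → 3*e ≠ 3*g)) → (g + 2*t < -11 ↔ (2*t < -20 ∨ 6*t < -20)))
Answer: WP = ((3*t > -2 → 3*e ≠ 3*g) → (((e > 12 → g + 3*t ≥ 9) → (g + 2*t < -11 ↔ (2*t < -20 ∨ 6*t < -20))) ∧ ((¬(e > 12 → g + 3*t ≥ 9)) → (5*g < 5 ↔ (4*g < -4 ∨ 12*g < 28))))) ∧ ((¬(3*t > -2 → 3*e ≠ 3*g)) → (g + 2*t < -11 ↔ (2*t < -20 ∨ 6*t < -20)))


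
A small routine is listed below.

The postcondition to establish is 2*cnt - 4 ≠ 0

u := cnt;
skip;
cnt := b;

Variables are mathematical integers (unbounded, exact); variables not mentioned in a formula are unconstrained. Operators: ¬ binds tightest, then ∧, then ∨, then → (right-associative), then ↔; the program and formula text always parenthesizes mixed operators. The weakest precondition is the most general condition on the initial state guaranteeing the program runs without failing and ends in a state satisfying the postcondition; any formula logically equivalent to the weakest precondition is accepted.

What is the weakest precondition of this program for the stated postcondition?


Working backward. After the program, the postcondition 2*cnt - 4 ≠ 0 must hold; in canonical form it is 2*cnt ≠ 4.
Before cnt := b: 2*b ≠ 4
Before skip: 2*b ≠ 4
Before u := cnt: 2*b ≠ 4
Answer: WP = 2*b ≠ 4


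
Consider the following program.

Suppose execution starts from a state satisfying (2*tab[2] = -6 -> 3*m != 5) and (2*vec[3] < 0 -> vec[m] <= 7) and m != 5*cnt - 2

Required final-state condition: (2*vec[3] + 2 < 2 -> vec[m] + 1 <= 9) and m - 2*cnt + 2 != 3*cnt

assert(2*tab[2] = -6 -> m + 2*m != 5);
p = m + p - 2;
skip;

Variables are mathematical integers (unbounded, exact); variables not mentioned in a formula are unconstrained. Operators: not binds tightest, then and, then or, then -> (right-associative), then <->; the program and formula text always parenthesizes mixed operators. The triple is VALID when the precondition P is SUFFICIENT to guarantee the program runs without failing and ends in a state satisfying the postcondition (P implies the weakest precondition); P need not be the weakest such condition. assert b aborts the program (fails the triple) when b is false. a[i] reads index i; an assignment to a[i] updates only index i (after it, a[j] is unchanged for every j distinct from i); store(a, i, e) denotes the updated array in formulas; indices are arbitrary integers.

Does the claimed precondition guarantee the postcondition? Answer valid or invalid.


Working backward. After the program, the postcondition (2*vec[3] + 2 < 2 -> vec[m] + 1 <= 9) and m - 2*cnt + 2 != 3*cnt must hold; in canonical form it is (2*vec[3] < 0 -> vec[m] <= 8) and m != 5*cnt - 2.
Before skip: (2*vec[3] < 0 -> vec[m] <= 8) and m != 5*cnt - 2
Before p := m + p - 2: (2*vec[3] < 0 -> vec[m] <= 8) and m != 5*cnt - 2
Before assert 2*tab[2] = -6 -> m + 2*m != 5: (2*tab[2] = -6 -> 3*m != 5) and (2*vec[3] < 0 -> vec[m] <= 8) and m != 5*cnt - 2
The weakest precondition is (2*tab[2] = -6 -> 3*m != 5) and (2*vec[3] < 0 -> vec[m] <= 8) and m != 5*cnt - 2.
Check whether (2*tab[2] = -6 -> 3*m != 5) and (2*vec[3] < 0 -> vec[m] <= 7) and m != 5*cnt - 2 implies it.
Every state satisfying the precondition satisfies the weakest precondition: the implication holds.
Answer: valid


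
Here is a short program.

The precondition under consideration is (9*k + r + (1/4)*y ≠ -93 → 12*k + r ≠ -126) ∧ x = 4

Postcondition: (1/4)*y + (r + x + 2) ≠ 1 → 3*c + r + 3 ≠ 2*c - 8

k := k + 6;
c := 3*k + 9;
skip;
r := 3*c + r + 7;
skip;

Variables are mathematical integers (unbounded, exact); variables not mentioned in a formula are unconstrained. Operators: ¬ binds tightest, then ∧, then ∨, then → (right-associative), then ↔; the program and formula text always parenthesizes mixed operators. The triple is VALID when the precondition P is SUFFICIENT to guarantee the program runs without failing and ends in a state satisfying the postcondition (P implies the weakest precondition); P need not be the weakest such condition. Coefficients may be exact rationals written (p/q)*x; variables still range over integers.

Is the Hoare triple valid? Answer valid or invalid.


Working backward. After the program, the postcondition (1/4)*y + (r + x + 2) ≠ 1 → 3*c + r + 3 ≠ 2*c - 8 must hold; in canonical form it is r + x + (1/4)*y ≠ -1 → c + r ≠ -11.
Before skip: r + x + (1/4)*y ≠ -1 → c + r ≠ -11
Before r := 3*c + r + 7: 3*c + r + x + (1/4)*y ≠ -8 → 4*c + r ≠ -18
Before skip: 3*c + r + x + (1/4)*y ≠ -8 → 4*c + r ≠ -18
Before c := 3*k + 9: 9*k + r + x + (1/4)*y ≠ -35 → 12*k + r ≠ -54
Before k := k + 6: 9*k + r + x + (1/4)*y ≠ -89 → 12*k + r ≠ -126
The weakest precondition is 9*k + r + x + (1/4)*y ≠ -89 → 12*k + r ≠ -126.
Check whether (9*k + r + (1/4)*y ≠ -93 → 12*k + r ≠ -126) ∧ x = 4 implies it.
Every state satisfying the precondition satisfies the weakest precondition: the implication holds.
Answer: valid
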